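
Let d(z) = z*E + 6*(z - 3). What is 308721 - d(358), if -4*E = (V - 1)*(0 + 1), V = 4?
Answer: 613719/2 ≈ 3.0686e+5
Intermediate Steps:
E = -¾ (E = -(4 - 1)*(0 + 1)/4 = -3/4 = -¼*3 = -¾ ≈ -0.75000)
d(z) = -18 + 21*z/4 (d(z) = z*(-¾) + 6*(z - 3) = -3*z/4 + 6*(-3 + z) = -3*z/4 + (-18 + 6*z) = -18 + 21*z/4)
308721 - d(358) = 308721 - (-18 + (21/4)*358) = 308721 - (-18 + 3759/2) = 308721 - 1*3723/2 = 308721 - 3723/2 = 613719/2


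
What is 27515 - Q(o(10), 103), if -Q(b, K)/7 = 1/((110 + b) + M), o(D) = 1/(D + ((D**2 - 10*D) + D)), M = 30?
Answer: 77069655/2801 ≈ 27515.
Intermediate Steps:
o(D) = 1/(D**2 - 8*D) (o(D) = 1/(D + (D**2 - 9*D)) = 1/(D**2 - 8*D))
Q(b, K) = -7/(140 + b) (Q(b, K) = -7/((110 + b) + 30) = -7/(140 + b))
27515 - Q(o(10), 103) = 27515 - (-7)/(140 + 1/(10*(-8 + 10))) = 27515 - (-7)/(140 + (1/10)/2) = 27515 - (-7)/(140 + (1/10)*(1/2)) = 27515 - (-7)/(140 + 1/20) = 27515 - (-7)/2801/20 = 27515 - (-7)*20/2801 = 27515 - 1*(-140/2801) = 27515 + 140/2801 = 77069655/2801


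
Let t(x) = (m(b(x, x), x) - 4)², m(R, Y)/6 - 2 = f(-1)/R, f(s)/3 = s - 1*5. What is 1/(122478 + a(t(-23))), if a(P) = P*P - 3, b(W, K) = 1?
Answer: 1/100122475 ≈ 9.9878e-9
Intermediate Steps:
f(s) = -15 + 3*s (f(s) = 3*(s - 1*5) = 3*(s - 5) = 3*(-5 + s) = -15 + 3*s)
m(R, Y) = 12 - 108/R (m(R, Y) = 12 + 6*((-15 + 3*(-1))/R) = 12 + 6*((-15 - 3)/R) = 12 + 6*(-18/R) = 12 - 108/R)
t(x) = 10000 (t(x) = ((12 - 108/1) - 4)² = ((12 - 108*1) - 4)² = ((12 - 108) - 4)² = (-96 - 4)² = (-100)² = 10000)
a(P) = -3 + P² (a(P) = P² - 3 = -3 + P²)
1/(122478 + a(t(-23))) = 1/(122478 + (-3 + 10000²)) = 1/(122478 + (-3 + 100000000)) = 1/(122478 + 99999997) = 1/100122475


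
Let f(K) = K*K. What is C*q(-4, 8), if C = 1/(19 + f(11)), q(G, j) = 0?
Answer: 0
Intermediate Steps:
f(K) = K**2
C = 1/140 (C = 1/(19 + 11**2) = 1/(19 + 121) = 1/140 ≈ 0.0071429)
C*q(-4, 8) = (1/140)*0 = 0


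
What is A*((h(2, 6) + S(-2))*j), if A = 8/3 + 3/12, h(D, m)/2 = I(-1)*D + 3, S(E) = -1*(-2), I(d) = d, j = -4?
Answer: -140/3 ≈ -46.667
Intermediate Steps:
S(E) = 2
h(D, m) = 6 - 2*D (h(D, m) = 2*(-D + 3) = 2*(3 - D) = 6 - 2*D)
A = 35/12 (A = 8*(1/3) + 3*(1/12) = 8/3 + 1/4 = 35/12 ≈ 2.9167)
A*((h(2, 6) + S(-2))*j) = 35*(((6 - 2*2) + 2)*(-4))/12 = 35*(((6 - 4) + 2)*(-4))/12 = 35*((2 + 2)*(-4))/12 = 35*(4*(-4))/12 = (35/12)*(-16) = -140/3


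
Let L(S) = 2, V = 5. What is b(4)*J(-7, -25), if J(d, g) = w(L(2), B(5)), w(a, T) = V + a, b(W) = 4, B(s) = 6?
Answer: 28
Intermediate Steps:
w(a, T) = 5 + a
J(d, g) = 7 (J(d, g) = 5 + 2 = 7)
b(4)*J(-7, -25) = 4*7 = 28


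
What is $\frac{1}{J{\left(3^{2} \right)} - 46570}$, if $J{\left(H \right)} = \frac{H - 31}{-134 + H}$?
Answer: $- \frac{125}{5821228} \approx -2.1473 \cdot 10^{-5}$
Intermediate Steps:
$J{\left(H \right)} = \frac{-31 + H}{-134 + H}$
$\frac{1}{J{\left(3^{2} \right)} - 46570} = \frac{1}{\frac{-31 + 3^{2}}{-134 + 3^{2}} - 46570} = \frac{1}{\frac{-31 + 9}{-134 + 9} - 46570} = \frac{1}{\frac{1}{-125} \left(-22\right) - 46570} = \frac{1}{\left(- \frac{1}{125}\right) \left(-22\right) - 46570} = \frac{1}{\frac{22}{125} - 46570} = \frac{1}{- \frac{5821228}{125}} = - \frac{125}{5821228}$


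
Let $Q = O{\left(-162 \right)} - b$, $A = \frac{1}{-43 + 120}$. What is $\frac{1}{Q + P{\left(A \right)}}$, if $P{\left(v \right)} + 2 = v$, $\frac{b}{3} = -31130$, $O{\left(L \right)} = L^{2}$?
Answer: $\frac{77}{9211665} \approx 8.359 \cdot 10^{-6}$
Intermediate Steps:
$b = -93390$ ($b = 3 \left(-31130\right) = -93390$)
$A = \frac{1}{77} \approx 0.012987$
$P{\left(v \right)} = -2 + v$
$Q = 119634$ ($Q = \left(-162\right)^{2} - -93390 = 26244 + 93390 = 119634$)
$\frac{1}{Q + P{\left(A \right)}} = \frac{1}{119634 + \left(-2 + \frac{1}{77}\right)} = \frac{1}{119634 - \frac{153}{77}} = \frac{1}{\frac{9211665}{77}} = \frac{77}{9211665}$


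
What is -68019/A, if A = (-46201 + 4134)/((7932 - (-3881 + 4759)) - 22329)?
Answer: -1038990225/42067 ≈ -24698.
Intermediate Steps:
A = 42067/15275 (A = -42067/((7932 - 1*878) - 22329) = -42067/((7932 - 878) - 22329) = -42067/(7054 - 22329) = -42067/(-15275) = -42067*(-1/15275) = 42067/15275 ≈ 2.7540)
-68019/A = -68019/42067/15275 = -68019*15275/42067 = -1038990225/42067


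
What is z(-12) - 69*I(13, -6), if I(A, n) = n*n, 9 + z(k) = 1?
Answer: -2492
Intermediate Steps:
z(k) = -8 (z(k) = -9 + 1 = -8)
I(A, n) = n**2
z(-12) - 69*I(13, -6) = -8 - 69*(-6)**2 = -8 - 69*36 = -8 - 2484 = -2492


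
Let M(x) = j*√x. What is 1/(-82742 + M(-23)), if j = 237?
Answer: -82742/6847530451 - 237*I*√23/6847530451 ≈ -1.2083e-5 - 1.6599e-7*I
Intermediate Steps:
M(x) = 237*√x
1/(-82742 + M(-23)) = 1/(-82742 + 237*√(-23)) = 1/(-82742 + 237*(I*√23)) = 1/(-82742 + 237*I*√23)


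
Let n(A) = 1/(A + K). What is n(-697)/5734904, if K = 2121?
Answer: 1/8166503296 ≈ 1.2245e-10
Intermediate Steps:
n(A) = 1/(2121 + A) (n(A) = 1/(A + 2121) = 1/(2121 + A))
n(-697)/5734904 = 1/((2121 - 697)*5734904) = (1/5734904)/1424 = (1/1424)*(1/5734904) = 1/8166503296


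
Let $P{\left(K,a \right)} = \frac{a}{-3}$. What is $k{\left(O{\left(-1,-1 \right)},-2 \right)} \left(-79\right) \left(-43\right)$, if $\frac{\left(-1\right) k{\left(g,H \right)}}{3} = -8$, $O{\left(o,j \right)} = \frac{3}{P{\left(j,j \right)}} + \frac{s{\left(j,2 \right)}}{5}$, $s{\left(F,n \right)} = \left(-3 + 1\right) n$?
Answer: $81528$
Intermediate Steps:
$P{\left(K,a \right)} = - \frac{a}{3}$ ($P{\left(K,a \right)} = a \left(- \frac{1}{3}\right) = - \frac{a}{3}$)
$s{\left(F,n \right)} = - 2 n$
$O{\left(o,j \right)} = - \frac{4}{5} - \frac{9}{j}$ ($O{\left(o,j \right)} = \frac{3}{\left(- \frac{1}{3}\right) j} + \frac{\left(-2\right) 2}{5} = 3 \left(- \frac{3}{j}\right) - \frac{4}{5} = - \frac{9}{j} - \frac{4}{5} = - \frac{4}{5} - \frac{9}{j}$)
$k{\left(g,H \right)} = 24$ ($k{\left(g,H \right)} = \left(-3\right) \left(-8\right) = 24$)
$k{\left(O{\left(-1,-1 \right)},-2 \right)} \left(-79\right) \left(-43\right) = 24 \left(-79\right) \left(-43\right) = \left(-1896\right) \left(-43\right) = 81528$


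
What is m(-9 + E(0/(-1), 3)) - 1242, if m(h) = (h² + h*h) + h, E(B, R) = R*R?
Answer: -1242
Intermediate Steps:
E(B, R) = R²
m(h) = h + 2*h² (m(h) = (h² + h²) + h = 2*h² + h = h + 2*h²)
m(-9 + E(0/(-1), 3)) - 1242 = (-9 + 3²)*(1 + 2*(-9 + 3²)) - 1242 = (-9 + 9)*(1 + 2*(-9 + 9)) - 1242 = 0*(1 + 2*0) - 1242 = 0*(1 + 0) - 1242 = 0*1 - 1242 = 0 - 1242 = -1242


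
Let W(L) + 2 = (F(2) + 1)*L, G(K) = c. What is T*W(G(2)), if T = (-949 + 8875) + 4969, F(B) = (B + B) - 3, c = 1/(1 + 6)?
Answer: -154740/7 ≈ -22106.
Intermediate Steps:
c = ⅐ (c = 1/7 = ⅐ ≈ 0.14286)
G(K) = ⅐
F(B) = -3 + 2*B (F(B) = 2*B - 3 = -3 + 2*B)
W(L) = -2 + 2*L (W(L) = -2 + ((-3 + 2*2) + 1)*L = -2 + ((-3 + 4) + 1)*L = -2 + (1 + 1)*L = -2 + 2*L)
T = 12895 (T = 7926 + 4969 = 12895)
T*W(G(2)) = 12895*(-2 + 2*(⅐)) = 12895*(-2 + 2/7) = 12895*(-12/7) = -154740/7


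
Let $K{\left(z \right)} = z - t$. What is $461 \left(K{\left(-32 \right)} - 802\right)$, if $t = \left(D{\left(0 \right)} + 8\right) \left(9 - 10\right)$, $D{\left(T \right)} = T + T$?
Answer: $-380786$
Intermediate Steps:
$D{\left(T \right)} = 2 T$
$t = -8$ ($t = \left(2 \cdot 0 + 8\right) \left(9 - 10\right) = \left(0 + 8\right) \left(-1\right) = 8 \left(-1\right) = -8$)
$K{\left(z \right)} = 8 + z$ ($K{\left(z \right)} = z - -8 = z + 8 = 8 + z$)
$461 \left(K{\left(-32 \right)} - 802\right) = 461 \left(\left(8 - 32\right) - 802\right) = 461 \left(-24 - 802\right) = 461 \left(-826\right) = -380786$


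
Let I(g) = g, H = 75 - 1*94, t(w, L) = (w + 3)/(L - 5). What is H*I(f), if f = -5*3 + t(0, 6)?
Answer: 228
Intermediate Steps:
t(w, L) = (3 + w)/(-5 + L)
f = -12 (f = -5*3 + (3 + 0)/(-5 + 6) = -15 + 3/1 = -15 + 1*3 = -15 + 3 = -12)
H = -19 (H = 75 - 94 = -19)
H*I(f) = -19*(-12) = 228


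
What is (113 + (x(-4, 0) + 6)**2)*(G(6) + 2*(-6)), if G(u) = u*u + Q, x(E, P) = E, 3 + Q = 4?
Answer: 2925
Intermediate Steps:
Q = 1 (Q = -3 + 4 = 1)
G(u) = 1 + u**2 (G(u) = u*u + 1 = u**2 + 1 = 1 + u**2)
(113 + (x(-4, 0) + 6)**2)*(G(6) + 2*(-6)) = (113 + (-4 + 6)**2)*((1 + 6**2) + 2*(-6)) = (113 + 2**2)*((1 + 36) - 12) = (113 + 4)*(37 - 12) = 117*25 = 2925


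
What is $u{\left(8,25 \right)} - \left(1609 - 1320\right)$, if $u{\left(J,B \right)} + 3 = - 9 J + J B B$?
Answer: $4636$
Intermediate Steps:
$u{\left(J,B \right)} = -3 - 9 J + J B^{2}$ ($u{\left(J,B \right)} = -3 + \left(- 9 J + J B B\right) = -3 + \left(- 9 J + B J B\right) = -3 + \left(- 9 J + J B^{2}\right) = -3 - 9 J + J B^{2}$)
$u{\left(8,25 \right)} - \left(1609 - 1320\right) = \left(-3 - 72 + 8 \cdot 25^{2}\right) - \left(1609 - 1320\right) = \left(-3 - 72 + 8 \cdot 625\right) - \left(1609 - 1320\right) = \left(-3 - 72 + 5000\right) - 289 = 4925 - 289 = 4636$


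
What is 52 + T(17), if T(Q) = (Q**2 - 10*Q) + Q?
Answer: 188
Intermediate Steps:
T(Q) = Q**2 - 9*Q
52 + T(17) = 52 + 17*(-9 + 17) = 52 + 17*8 = 52 + 136 = 188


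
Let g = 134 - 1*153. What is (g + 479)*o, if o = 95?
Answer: 43700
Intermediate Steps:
g = -19 (g = 134 - 153 = -19)
(g + 479)*o = (-19 + 479)*95 = 460*95 = 43700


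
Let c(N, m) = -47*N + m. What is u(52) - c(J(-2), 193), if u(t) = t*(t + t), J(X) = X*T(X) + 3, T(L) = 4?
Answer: 4980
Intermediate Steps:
J(X) = 3 + 4*X (J(X) = X*4 + 3 = 4*X + 3 = 3 + 4*X)
c(N, m) = m - 47*N
u(t) = 2*t**2 (u(t) = t*(2*t) = 2*t**2)
u(52) - c(J(-2), 193) = 2*52**2 - (193 - 47*(3 + 4*(-2))) = 2*2704 - (193 - 47*(3 - 8)) = 5408 - (193 - 47*(-5)) = 5408 - (193 + 235) = 5408 - 1*428 = 5408 - 428 = 4980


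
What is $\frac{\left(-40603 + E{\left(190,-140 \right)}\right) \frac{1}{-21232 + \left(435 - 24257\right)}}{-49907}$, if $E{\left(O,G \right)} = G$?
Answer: $- \frac{4527}{249834442} \approx -1.812 \cdot 10^{-5}$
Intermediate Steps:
$\frac{\left(-40603 + E{\left(190,-140 \right)}\right) \frac{1}{-21232 + \left(435 - 24257\right)}}{-49907} = \frac{\left(-40603 - 140\right) \frac{1}{-21232 + \left(435 - 24257\right)}}{-49907} = - \frac{40743}{-21232 - 23822} \left(- \frac{1}{49907}\right) = - \frac{40743}{-45054} \left(- \frac{1}{49907}\right) = \left(-40743\right) \left(- \frac{1}{45054}\right) \left(- \frac{1}{49907}\right) = \frac{4527}{5006} \left(- \frac{1}{49907}\right) = - \frac{4527}{249834442}$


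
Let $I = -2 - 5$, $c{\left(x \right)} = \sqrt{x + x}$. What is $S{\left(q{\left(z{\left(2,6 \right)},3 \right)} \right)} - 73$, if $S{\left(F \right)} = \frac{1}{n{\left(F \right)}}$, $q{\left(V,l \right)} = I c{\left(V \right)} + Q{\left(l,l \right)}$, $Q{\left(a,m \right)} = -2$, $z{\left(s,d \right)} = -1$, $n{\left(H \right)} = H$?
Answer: $\frac{7 \left(- 73 \sqrt{2} + 21 i\right)}{- 2 i + 7 \sqrt{2}} \approx -73.02 + 0.097054 i$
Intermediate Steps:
$c{\left(x \right)} = \sqrt{2} \sqrt{x}$ ($c{\left(x \right)} = \sqrt{2 x} = \sqrt{2} \sqrt{x}$)
$I = -7$ ($I = -2 - 5 = -7$)
$q{\left(V,l \right)} = -2 - 7 \sqrt{2} \sqrt{V}$ ($q{\left(V,l \right)} = - 7 \sqrt{2} \sqrt{V} - 2 = -2 - 7 \sqrt{2} \sqrt{V}$)
$S{\left(F \right)} = \frac{1}{F}$
$S{\left(q{\left(z{\left(2,6 \right)},3 \right)} \right)} - 73 = \frac{1}{-2 - 7 \sqrt{2} \sqrt{-1}} - 73 = \frac{1}{-2 - 7 \sqrt{2} i} - 73 = \frac{1}{-2 - 7 i \sqrt{2}} - 73 = -73 + \frac{1}{-2 - 7 i \sqrt{2}}$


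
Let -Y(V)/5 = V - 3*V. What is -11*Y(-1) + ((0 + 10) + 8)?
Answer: 128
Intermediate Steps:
Y(V) = 10*V (Y(V) = -5*(V - 3*V) = -(-10)*V = 10*V)
-11*Y(-1) + ((0 + 10) + 8) = -110*(-1) + ((0 + 10) + 8) = -11*(-10) + (10 + 8) = 110 + 18 = 128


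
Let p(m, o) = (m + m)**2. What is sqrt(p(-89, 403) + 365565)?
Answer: sqrt(397249) ≈ 630.28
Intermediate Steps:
p(m, o) = 4*m**2 (p(m, o) = (2*m)**2 = 4*m**2)
sqrt(p(-89, 403) + 365565) = sqrt(4*(-89)**2 + 365565) = sqrt(4*7921 + 365565) = sqrt(31684 + 365565) = sqrt(397249)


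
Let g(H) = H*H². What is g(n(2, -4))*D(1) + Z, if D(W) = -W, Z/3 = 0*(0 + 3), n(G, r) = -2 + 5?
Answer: -27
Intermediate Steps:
n(G, r) = 3
Z = 0 (Z = 3*(0*(0 + 3)) = 3*(0*3) = 3*0 = 0)
g(H) = H³
g(n(2, -4))*D(1) + Z = 3³*(-1*1) + 0 = 27*(-1) + 0 = -27 + 0 = -27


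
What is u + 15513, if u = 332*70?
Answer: 38753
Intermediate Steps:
u = 23240
u + 15513 = 23240 + 15513 = 38753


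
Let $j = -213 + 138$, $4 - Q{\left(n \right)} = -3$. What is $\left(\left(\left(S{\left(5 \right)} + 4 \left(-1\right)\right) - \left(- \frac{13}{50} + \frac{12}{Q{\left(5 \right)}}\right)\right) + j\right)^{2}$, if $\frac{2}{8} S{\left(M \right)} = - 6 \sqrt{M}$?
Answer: $\frac{1145729281}{122500} + \frac{675816 \sqrt{5}}{175} \approx 17988.0$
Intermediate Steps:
$Q{\left(n \right)} = 7$ ($Q{\left(n \right)} = 4 - -3 = 4 + 3 = 7$)
$S{\left(M \right)} = - 24 \sqrt{M}$ ($S{\left(M \right)} = 4 \left(- 6 \sqrt{M}\right) = - 24 \sqrt{M}$)
$j = -75$
$\left(\left(\left(S{\left(5 \right)} + 4 \left(-1\right)\right) - \left(- \frac{13}{50} + \frac{12}{Q{\left(5 \right)}}\right)\right) + j\right)^{2} = \left(\left(\left(- 24 \sqrt{5} + 4 \left(-1\right)\right) - \left(- \frac{13}{50} + \frac{12}{7}\right)\right) - 75\right)^{2} = \left(\left(\left(- 24 \sqrt{5} - 4\right) - \frac{509}{350}\right) - 75\right)^{2} = \left(\left(\left(-4 - 24 \sqrt{5}\right) + \left(\frac{13}{50} - \frac{12}{7}\right)\right) - 75\right)^{2} = \left(\left(\left(-4 - 24 \sqrt{5}\right) - \frac{509}{350}\right) - 75\right)^{2} = \left(\left(- \frac{1909}{350} - 24 \sqrt{5}\right) - 75\right)^{2} = \left(- \frac{28159}{350} - 24 \sqrt{5}\right)^{2}$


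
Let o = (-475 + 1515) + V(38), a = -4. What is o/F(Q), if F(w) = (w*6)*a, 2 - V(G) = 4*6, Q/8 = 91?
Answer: -509/8736 ≈ -0.058265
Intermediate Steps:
Q = 728 (Q = 8*91 = 728)
V(G) = -22 (V(G) = 2 - 4*6 = 2 - 1*24 = 2 - 24 = -22)
F(w) = -24*w (F(w) = (w*6)*(-4) = (6*w)*(-4) = -24*w)
o = 1018 (o = (-475 + 1515) - 22 = 1040 - 22 = 1018)
o/F(Q) = 1018/((-24*728)) = 1018/(-17472) = 1018*(-1/17472) = -509/8736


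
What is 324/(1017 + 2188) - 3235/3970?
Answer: -1816379/2544770 ≈ -0.71377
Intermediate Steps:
324/(1017 + 2188) - 3235/3970 = 324/3205 - 3235*1/3970 = 324*(1/3205) - 647/794 = 324/3205 - 647/794 = -1816379/2544770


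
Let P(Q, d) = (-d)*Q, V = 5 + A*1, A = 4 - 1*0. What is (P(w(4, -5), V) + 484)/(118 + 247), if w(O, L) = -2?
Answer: 502/365 ≈ 1.3753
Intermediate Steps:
A = 4 (A = 4 + 0 = 4)
V = 9 (V = 5 + 4*1 = 5 + 4 = 9)
P(Q, d) = -Q*d
(P(w(4, -5), V) + 484)/(118 + 247) = (-1*(-2)*9 + 484)/(118 + 247) = (18 + 484)/365 = 502*(1/365) = 502/365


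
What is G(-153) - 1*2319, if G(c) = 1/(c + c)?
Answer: -709615/306 ≈ -2319.0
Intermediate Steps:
G(c) = 1/(2*c)
G(-153) - 1*2319 = (½)/(-153) - 1*2319 = (½)*(-1/153) - 2319 = -1/306 - 2319 = -709615/306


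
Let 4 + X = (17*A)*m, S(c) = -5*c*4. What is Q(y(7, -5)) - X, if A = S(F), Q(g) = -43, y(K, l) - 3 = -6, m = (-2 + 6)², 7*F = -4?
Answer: -22033/7 ≈ -3147.6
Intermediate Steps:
F = -4/7 (F = (⅐)*(-4) = -4/7 ≈ -0.57143)
S(c) = -20*c
m = 16 (m = 4² = 16)
y(K, l) = -3 (y(K, l) = 3 - 6 = -3)
A = 80/7 (A = -20*(-4/7) = 80/7 ≈ 11.429)
X = 21732/7 (X = -4 + (17*(80/7))*16 = -4 + (1360/7)*16 = -4 + 21760/7 = 21732/7 ≈ 3104.6)
Q(y(7, -5)) - X = -43 - 1*21732/7 = -43 - 21732/7 = -22033/7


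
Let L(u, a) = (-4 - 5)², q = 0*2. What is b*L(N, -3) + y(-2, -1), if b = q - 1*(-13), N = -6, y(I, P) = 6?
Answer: 1059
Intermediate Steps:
q = 0
b = 13 (b = 0 - 1*(-13) = 0 + 13 = 13)
L(u, a) = 81 (L(u, a) = (-9)² = 81)
b*L(N, -3) + y(-2, -1) = 13*81 + 6 = 1053 + 6 = 1059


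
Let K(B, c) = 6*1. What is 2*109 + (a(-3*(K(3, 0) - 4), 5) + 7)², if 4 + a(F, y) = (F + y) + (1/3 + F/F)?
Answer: 2062/9 ≈ 229.11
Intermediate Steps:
K(B, c) = 6
a(F, y) = -8/3 + F + y (a(F, y) = -4 + ((F + y) + (1/3 + F/F)) = -4 + ((F + y) + (1*(⅓) + 1)) = -4 + ((F + y) + (⅓ + 1)) = -4 + ((F + y) + 4/3) = -4 + (4/3 + F + y) = -8/3 + F + y)
2*109 + (a(-3*(K(3, 0) - 4), 5) + 7)² = 2*109 + ((-8/3 - 3*(6 - 4) + 5) + 7)² = 218 + ((-8/3 - 3*2 + 5) + 7)² = 218 + ((-8/3 - 6 + 5) + 7)² = 218 + (-11/3 + 7)² = 218 + (10/3)² = 218 + 100/9 = 2062/9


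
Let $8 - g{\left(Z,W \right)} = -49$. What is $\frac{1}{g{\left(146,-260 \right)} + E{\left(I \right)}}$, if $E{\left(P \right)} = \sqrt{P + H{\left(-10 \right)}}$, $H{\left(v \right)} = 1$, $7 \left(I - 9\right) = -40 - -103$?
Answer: $\frac{3}{170} - \frac{\sqrt{19}}{3230} \approx 0.016298$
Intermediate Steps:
$I = 18$ ($I = 9 + \frac{-40 - -103}{7} = 9 + \frac{-40 + 103}{7} = 9 + \frac{1}{7} \cdot 63 = 9 + 9 = 18$)
$g{\left(Z,W \right)} = 57$ ($g{\left(Z,W \right)} = 8 - -49 = 8 + 49 = 57$)
$E{\left(P \right)} = \sqrt{1 + P}$ ($E{\left(P \right)} = \sqrt{P + 1} = \sqrt{1 + P}$)
$\frac{1}{g{\left(146,-260 \right)} + E{\left(I \right)}} = \frac{1}{57 + \sqrt{1 + 18}} = \frac{1}{57 + \sqrt{19}}$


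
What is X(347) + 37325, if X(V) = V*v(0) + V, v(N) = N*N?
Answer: 37672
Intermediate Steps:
v(N) = N²
X(V) = V (X(V) = V*0² + V = V*0 + V = 0 + V = V)
X(347) + 37325 = 347 + 37325 = 37672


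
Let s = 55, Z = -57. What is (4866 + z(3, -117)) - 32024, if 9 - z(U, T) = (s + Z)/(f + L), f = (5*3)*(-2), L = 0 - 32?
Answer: -841620/31 ≈ -27149.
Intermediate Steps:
L = -32
f = -30 (f = 15*(-2) = -30)
z(U, T) = 278/31 (z(U, T) = 9 - (55 - 57)/(-30 - 32) = 9 - (-2)/(-62) = 9 - (-2)*(-1)/62 = 9 - 1*1/31 = 9 - 1/31 = 278/31)
(4866 + z(3, -117)) - 32024 = (4866 + 278/31) - 32024 = 151124/31 - 32024 = -841620/31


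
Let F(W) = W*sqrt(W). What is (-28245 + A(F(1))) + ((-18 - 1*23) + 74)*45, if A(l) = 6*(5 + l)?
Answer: -26724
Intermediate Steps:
F(W) = W**(3/2)
A(l) = 30 + 6*l
(-28245 + A(F(1))) + ((-18 - 1*23) + 74)*45 = (-28245 + (30 + 6*1**(3/2))) + ((-18 - 1*23) + 74)*45 = (-28245 + (30 + 6*1)) + ((-18 - 23) + 74)*45 = (-28245 + (30 + 6)) + (-41 + 74)*45 = (-28245 + 36) + 33*45 = -28209 + 1485 = -26724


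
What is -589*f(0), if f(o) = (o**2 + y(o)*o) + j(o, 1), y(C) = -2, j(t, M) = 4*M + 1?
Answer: -2945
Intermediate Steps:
j(t, M) = 1 + 4*M
f(o) = 5 + o**2 - 2*o (f(o) = (o**2 - 2*o) + (1 + 4*1) = (o**2 - 2*o) + (1 + 4) = (o**2 - 2*o) + 5 = 5 + o**2 - 2*o)
-589*f(0) = -589*(5 + 0**2 - 2*0) = -589*(5 + 0 + 0) = -589*5 = -2945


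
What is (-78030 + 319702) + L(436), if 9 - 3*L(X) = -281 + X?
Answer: 724870/3 ≈ 2.4162e+5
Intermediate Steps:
L(X) = 290/3 - X/3 (L(X) = 3 - (-281 + X)/3 = 3 + (281/3 - X/3) = 290/3 - X/3)
(-78030 + 319702) + L(436) = (-78030 + 319702) + (290/3 - 1/3*436) = 241672 + (290/3 - 436/3) = 241672 - 146/3 = 724870/3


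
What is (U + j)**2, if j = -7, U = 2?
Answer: 25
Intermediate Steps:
(U + j)**2 = (2 - 7)**2 = (-5)**2 = 25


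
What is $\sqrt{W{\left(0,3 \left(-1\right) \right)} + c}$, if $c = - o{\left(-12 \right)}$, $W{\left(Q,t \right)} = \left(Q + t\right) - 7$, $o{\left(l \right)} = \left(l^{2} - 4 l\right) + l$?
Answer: $i \sqrt{190} \approx 13.784 i$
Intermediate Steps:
$o{\left(l \right)} = l^{2} - 3 l$
$W{\left(Q,t \right)} = -7 + Q + t$
$c = -180$ ($c = - \left(-12\right) \left(-3 - 12\right) = - \left(-12\right) \left(-15\right) = \left(-1\right) 180 = -180$)
$\sqrt{W{\left(0,3 \left(-1\right) \right)} + c} = \sqrt{\left(-7 + 0 + 3 \left(-1\right)\right) - 180} = \sqrt{\left(-7 + 0 - 3\right) - 180} = \sqrt{-10 - 180} = \sqrt{-190} = i \sqrt{190}$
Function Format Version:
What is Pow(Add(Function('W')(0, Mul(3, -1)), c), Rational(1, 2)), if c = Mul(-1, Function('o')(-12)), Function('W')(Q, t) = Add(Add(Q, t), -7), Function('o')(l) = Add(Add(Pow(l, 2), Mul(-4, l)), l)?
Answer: Mul(I, Pow(190, Rational(1, 2))) ≈ Mul(13.784, I)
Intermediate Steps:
Function('o')(l) = Add(Pow(l, 2), Mul(-3, l))
Function('W')(Q, t) = Add(-7, Q, t)
c = -180 (c = Mul(-1, Mul(-12, Add(-3, -12))) = Mul(-1, Mul(-12, -15)) = Mul(-1, 180) = -180)
Pow(Add(Function('W')(0, Mul(3, -1)), c), Rational(1, 2)) = Pow(Add(Add(-7, 0, Mul(3, -1)), -180), Rational(1, 2)) = Pow(Add(Add(-7, 0, -3), -180), Rational(1, 2)) = Pow(Add(-10, -180), Rational(1, 2)) = Pow(-190, Rational(1, 2)) = Mul(I, Pow(190, Rational(1, 2)))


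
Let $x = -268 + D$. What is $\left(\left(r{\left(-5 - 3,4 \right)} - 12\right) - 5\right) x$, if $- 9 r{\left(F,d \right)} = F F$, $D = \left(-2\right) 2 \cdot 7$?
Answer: $\frac{64232}{9} \approx 7136.9$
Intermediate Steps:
$D = -28$ ($D = \left(-4\right) 7 = -28$)
$r{\left(F,d \right)} = - \frac{F^{2}}{9}$ ($r{\left(F,d \right)} = - \frac{F F}{9} = - \frac{F^{2}}{9}$)
$x = -296$ ($x = -268 - 28 = -296$)
$\left(\left(r{\left(-5 - 3,4 \right)} - 12\right) - 5\right) x = \left(\left(- \frac{\left(-5 - 3\right)^{2}}{9} - 12\right) - 5\right) \left(-296\right) = \left(\left(- \frac{\left(-8\right)^{2}}{9} - 12\right) - 5\right) \left(-296\right) = \left(\left(\left(- \frac{1}{9}\right) 64 - 12\right) - 5\right) \left(-296\right) = \left(\left(- \frac{64}{9} - 12\right) - 5\right) \left(-296\right) = \left(- \frac{172}{9} - 5\right) \left(-296\right) = \left(- \frac{217}{9}\right) \left(-296\right) = \frac{64232}{9}$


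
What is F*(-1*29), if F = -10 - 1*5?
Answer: 435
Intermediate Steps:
F = -15 (F = -10 - 5 = -15)
F*(-1*29) = -(-15)*29 = -15*(-29) = 435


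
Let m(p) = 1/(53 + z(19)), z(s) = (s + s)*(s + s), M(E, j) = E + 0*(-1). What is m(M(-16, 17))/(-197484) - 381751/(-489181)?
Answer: 2303232695783/2951394176412 ≈ 0.78039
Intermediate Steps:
M(E, j) = E (M(E, j) = E + 0 = E)
z(s) = 4*s² (z(s) = (2*s)*(2*s) = 4*s²)
m(p) = 1/1497 (m(p) = 1/(53 + 4*19²) = 1/(53 + 4*361) = 1/(53 + 1444) = 1/1497)
m(M(-16, 17))/(-197484) - 381751/(-489181) = (1/1497)/(-197484) - 381751/(-489181) = (1/1497)*(-1/197484) - 381751*(-1/489181) = -1/295633548 + 381751/489181 = 2303232695783/2951394176412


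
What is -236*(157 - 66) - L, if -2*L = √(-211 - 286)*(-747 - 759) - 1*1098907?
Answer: -1141859/2 - 753*I*√497 ≈ -5.7093e+5 - 16787.0*I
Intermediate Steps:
L = 1098907/2 + 753*I*√497 (L = -(√(-211 - 286)*(-747 - 759) - 1*1098907)/2 = -(√(-497)*(-1506) - 1098907)/2 = -((I*√497)*(-1506) - 1098907)/2 = -(-1506*I*√497 - 1098907)/2 = -(-1098907 - 1506*I*√497)/2 = 1098907/2 + 753*I*√497 ≈ 5.4945e+5 + 16787.0*I)
-236*(157 - 66) - L = -236*(157 - 66) - (1098907/2 + 753*I*√497) = -236*91 + (-1098907/2 - 753*I*√497) = -21476 + (-1098907/2 - 753*I*√497) = -1141859/2 - 753*I*√497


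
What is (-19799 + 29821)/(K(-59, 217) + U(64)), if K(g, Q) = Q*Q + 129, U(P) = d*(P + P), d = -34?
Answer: 5011/21433 ≈ 0.23380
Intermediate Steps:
U(P) = -68*P (U(P) = -34*(P + P) = -68*P)
K(g, Q) = 129 + Q² (K(g, Q) = Q² + 129 = 129 + Q²)
(-19799 + 29821)/(K(-59, 217) + U(64)) = (-19799 + 29821)/((129 + 217²) - 68*64) = 10022/((129 + 47089) - 4352) = 10022/(47218 - 4352) = 10022/42866 = 10022*(1/42866) = 5011/21433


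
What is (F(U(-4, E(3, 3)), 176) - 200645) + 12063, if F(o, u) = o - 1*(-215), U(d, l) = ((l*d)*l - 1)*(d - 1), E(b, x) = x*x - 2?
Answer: -187382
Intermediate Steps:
E(b, x) = -2 + x² (E(b, x) = x² - 2 = -2 + x²)
U(d, l) = (-1 + d)*(-1 + d*l²) (U(d, l) = ((d*l)*l - 1)*(-1 + d) = (d*l² - 1)*(-1 + d) = (-1 + d*l²)*(-1 + d) = (-1 + d)*(-1 + d*l²))
F(o, u) = 215 + o (F(o, u) = o + 215 = 215 + o)
(F(U(-4, E(3, 3)), 176) - 200645) + 12063 = ((215 + (1 - 1*(-4) + (-4)²*(-2 + 3²)² - 1*(-4)*(-2 + 3²)²)) - 200645) + 12063 = ((215 + (1 + 4 + 16*(-2 + 9)² - 1*(-4)*(-2 + 9)²)) - 200645) + 12063 = ((215 + (1 + 4 + 16*7² - 1*(-4)*7²)) - 200645) + 12063 = ((215 + (1 + 4 + 16*49 - 1*(-4)*49)) - 200645) + 12063 = ((215 + (1 + 4 + 784 + 196)) - 200645) + 12063 = ((215 + 985) - 200645) + 12063 = (1200 - 200645) + 12063 = -199445 + 12063 = -187382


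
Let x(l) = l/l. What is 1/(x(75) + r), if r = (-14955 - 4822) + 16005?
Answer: -1/3771 ≈ -0.00026518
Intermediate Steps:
x(l) = 1
r = -3772 (r = -19777 + 16005 = -3772)
1/(x(75) + r) = 1/(1 - 3772) = 1/(-3771) = -1/3771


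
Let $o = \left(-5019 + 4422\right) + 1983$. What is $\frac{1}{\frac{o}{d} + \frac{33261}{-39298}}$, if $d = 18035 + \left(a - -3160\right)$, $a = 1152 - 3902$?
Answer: $- \frac{103550230}{79861731} \approx -1.2966$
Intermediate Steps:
$a = -2750$
$o = 1386$ ($o = -597 + 1983 = 1386$)
$d = 18445$ ($d = 18035 - -410 = 18035 + \left(-2750 + 3160\right) = 18035 + 410 = 18445$)
$\frac{1}{\frac{o}{d} + \frac{33261}{-39298}} = \frac{1}{\frac{1386}{18445} + \frac{33261}{-39298}} = \frac{1}{1386 \cdot \frac{1}{18445} + 33261 \left(- \frac{1}{39298}\right)} = \frac{1}{\frac{198}{2635} - \frac{33261}{39298}} = \frac{1}{- \frac{79861731}{103550230}} = - \frac{103550230}{79861731}$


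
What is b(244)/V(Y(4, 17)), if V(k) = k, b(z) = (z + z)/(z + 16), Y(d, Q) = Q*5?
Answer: 122/5525 ≈ 0.022081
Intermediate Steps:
Y(d, Q) = 5*Q
b(z) = 2*z/(16 + z) (b(z) = (2*z)/(16 + z) = 2*z/(16 + z))
b(244)/V(Y(4, 17)) = (2*244/(16 + 244))/((5*17)) = (2*244/260)/85 = (2*244*(1/260))*(1/85) = (122/65)*(1/85) = 122/5525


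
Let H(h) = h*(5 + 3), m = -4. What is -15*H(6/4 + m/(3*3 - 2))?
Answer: -780/7 ≈ -111.43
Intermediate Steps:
H(h) = 8*h (H(h) = h*8 = 8*h)
-15*H(6/4 + m/(3*3 - 2)) = -120*(6/4 - 4/(3*3 - 2)) = -120*(6*(1/4) - 4/(9 - 2)) = -120*(3/2 - 4/7) = -120*13/14 = -15*52/7 = -780/7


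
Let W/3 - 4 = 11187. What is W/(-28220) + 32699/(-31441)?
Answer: -1978334473/887265020 ≈ -2.2297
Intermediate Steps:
W = 33573 (W = 12 + 3*11187 = 12 + 33561 = 33573)
W/(-28220) + 32699/(-31441) = 33573/(-28220) + 32699/(-31441) = 33573*(-1/28220) + 32699*(-1/31441) = -33573/28220 - 32699/31441 = -1978334473/887265020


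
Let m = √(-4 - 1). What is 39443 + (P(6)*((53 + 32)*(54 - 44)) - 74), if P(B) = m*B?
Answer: 39369 + 5100*I*√5 ≈ 39369.0 + 11404.0*I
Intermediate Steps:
m = I*√5 (m = √(-5) = I*√5 ≈ 2.2361*I)
P(B) = I*B*√5 (P(B) = (I*√5)*B = I*B*√5)
39443 + (P(6)*((53 + 32)*(54 - 44)) - 74) = 39443 + ((I*6*√5)*((53 + 32)*(54 - 44)) - 74) = 39443 + ((6*I*√5)*(85*10) - 74) = 39443 + ((6*I*√5)*850 - 74) = 39443 + (5100*I*√5 - 74) = 39443 + (-74 + 5100*I*√5) = 39369 + 5100*I*√5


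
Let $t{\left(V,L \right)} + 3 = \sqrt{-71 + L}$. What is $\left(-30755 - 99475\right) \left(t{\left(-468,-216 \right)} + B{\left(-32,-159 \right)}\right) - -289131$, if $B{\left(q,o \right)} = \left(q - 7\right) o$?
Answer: $-806876409 - 130230 i \sqrt{287} \approx -8.0688 \cdot 10^{8} - 2.2062 \cdot 10^{6} i$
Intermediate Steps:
$t{\left(V,L \right)} = -3 + \sqrt{-71 + L}$
$B{\left(q,o \right)} = o \left(-7 + q\right)$ ($B{\left(q,o \right)} = \left(-7 + q\right) o = o \left(-7 + q\right)$)
$\left(-30755 - 99475\right) \left(t{\left(-468,-216 \right)} + B{\left(-32,-159 \right)}\right) - -289131 = \left(-30755 - 99475\right) \left(\left(-3 + \sqrt{-71 - 216}\right) - 159 \left(-7 - 32\right)\right) - -289131 = - 130230 \left(\left(-3 + \sqrt{-287}\right) - -6201\right) + 289131 = - 130230 \left(\left(-3 + i \sqrt{287}\right) + 6201\right) + 289131 = - 130230 \left(6198 + i \sqrt{287}\right) + 289131 = \left(-807165540 - 130230 i \sqrt{287}\right) + 289131 = -806876409 - 130230 i \sqrt{287}$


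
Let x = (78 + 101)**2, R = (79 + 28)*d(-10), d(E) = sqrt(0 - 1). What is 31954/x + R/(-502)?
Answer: 31954/32041 - 107*I/502 ≈ 0.99728 - 0.21315*I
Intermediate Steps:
d(E) = I (d(E) = sqrt(-1) = I)
R = 107*I (R = (79 + 28)*I = 107*I ≈ 107.0*I)
x = 32041 (x = 179**2 = 32041)
31954/x + R/(-502) = 31954/32041 + (107*I)/(-502) = 31954*(1/32041) + (107*I)*(-1/502) = 31954/32041 - 107*I/502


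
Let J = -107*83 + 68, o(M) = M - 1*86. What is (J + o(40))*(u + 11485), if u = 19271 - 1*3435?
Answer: -242036739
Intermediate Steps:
o(M) = -86 + M (o(M) = M - 86 = -86 + M)
u = 15836 (u = 19271 - 3435 = 15836)
J = -8813 (J = -8881 + 68 = -8813)
(J + o(40))*(u + 11485) = (-8813 + (-86 + 40))*(15836 + 11485) = (-8813 - 46)*27321 = -8859*27321 = -242036739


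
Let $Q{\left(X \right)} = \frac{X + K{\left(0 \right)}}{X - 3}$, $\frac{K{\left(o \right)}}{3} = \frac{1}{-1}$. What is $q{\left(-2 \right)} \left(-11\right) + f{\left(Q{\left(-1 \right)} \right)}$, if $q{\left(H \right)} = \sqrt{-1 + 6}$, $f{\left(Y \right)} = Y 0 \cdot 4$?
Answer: $- 11 \sqrt{5} \approx -24.597$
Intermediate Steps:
$K{\left(o \right)} = -3$ ($K{\left(o \right)} = \frac{3}{-1} = 3 \left(-1\right) = -3$)
$Q{\left(X \right)} = 1$ ($Q{\left(X \right)} = \frac{X - 3}{X - 3} = \frac{-3 + X}{-3 + X} = 1$)
$f{\left(Y \right)} = 0$ ($f{\left(Y \right)} = 0 \cdot 4 = 0$)
$q{\left(H \right)} = \sqrt{5}$
$q{\left(-2 \right)} \left(-11\right) + f{\left(Q{\left(-1 \right)} \right)} = \sqrt{5} \left(-11\right) + 0 = - 11 \sqrt{5} + 0 = - 11 \sqrt{5}$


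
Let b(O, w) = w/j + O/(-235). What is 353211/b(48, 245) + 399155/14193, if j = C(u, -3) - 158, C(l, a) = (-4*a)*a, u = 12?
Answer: -228521612251085/949327191 ≈ -2.4072e+5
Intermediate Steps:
C(l, a) = -4*a²
j = -194 (j = -4*(-3)² - 158 = -4*9 - 158 = -36 - 158 = -194)
b(O, w) = -w/194 - O/235 (b(O, w) = w/(-194) + O/(-235) = w*(-1/194) + O*(-1/235) = -w/194 - O/235)
353211/b(48, 245) + 399155/14193 = 353211/(-1/194*245 - 1/235*48) + 399155/14193 = 353211/(-245/194 - 48/235) + 399155*(1/14193) = 353211/(-66887/45590) + 399155/14193 = 353211*(-45590/66887) + 399155/14193 = -16102889490/66887 + 399155/14193 = -228521612251085/949327191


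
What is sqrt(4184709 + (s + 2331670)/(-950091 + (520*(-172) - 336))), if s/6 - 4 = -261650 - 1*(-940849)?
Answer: sqrt(4525017008214153605)/1039867 ≈ 2045.7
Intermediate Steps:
s = 4075218 (s = 24 + 6*(-261650 - 1*(-940849)) = 24 + 6*(-261650 + 940849) = 24 + 6*679199 = 24 + 4075194 = 4075218)
sqrt(4184709 + (s + 2331670)/(-950091 + (520*(-172) - 336))) = sqrt(4184709 + (4075218 + 2331670)/(-950091 + (520*(-172) - 336))) = sqrt(4184709 + 6406888/(-950091 + (-89440 - 336))) = sqrt(4184709 + 6406888/(-950091 - 89776)) = sqrt(4184709 + 6406888/(-1039867)) = sqrt(4184709 + 6406888*(-1/1039867)) = sqrt(4184709 - 6406888/1039867) = sqrt(4351534386815/1039867) = sqrt(4525017008214153605)/1039867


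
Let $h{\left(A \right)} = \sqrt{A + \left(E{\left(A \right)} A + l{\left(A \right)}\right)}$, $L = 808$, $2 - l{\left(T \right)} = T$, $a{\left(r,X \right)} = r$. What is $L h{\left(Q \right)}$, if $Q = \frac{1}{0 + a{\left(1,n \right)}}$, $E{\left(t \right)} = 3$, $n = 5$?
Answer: $808 \sqrt{5} \approx 1806.7$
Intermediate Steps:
$Q = 1$ ($Q = \frac{1}{0 + 1} = 1^{-1} = 1$)
$l{\left(T \right)} = 2 - T$
$h{\left(A \right)} = \sqrt{2 + 3 A}$ ($h{\left(A \right)} = \sqrt{A + \left(3 A - \left(-2 + A\right)\right)} = \sqrt{A + \left(2 + 2 A\right)} = \sqrt{2 + 3 A}$)
$L h{\left(Q \right)} = 808 \sqrt{2 + 3 \cdot 1} = 808 \sqrt{2 + 3} = 808 \sqrt{5}$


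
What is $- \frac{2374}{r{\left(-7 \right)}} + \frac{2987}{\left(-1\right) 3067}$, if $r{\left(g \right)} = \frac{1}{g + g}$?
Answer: $\frac{101931825}{3067} \approx 33235.0$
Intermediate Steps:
$r{\left(g \right)} = \frac{1}{2 g}$
$- \frac{2374}{r{\left(-7 \right)}} + \frac{2987}{\left(-1\right) 3067} = - \frac{2374}{\frac{1}{2} \frac{1}{-7}} + \frac{2987}{\left(-1\right) 3067} = - \frac{2374}{\frac{1}{2} \left(- \frac{1}{7}\right)} + \frac{2987}{-3067} = - \frac{2374}{- \frac{1}{14}} + 2987 \left(- \frac{1}{3067}\right) = \left(-2374\right) \left(-14\right) - \frac{2987}{3067} = 33236 - \frac{2987}{3067} = \frac{101931825}{3067}$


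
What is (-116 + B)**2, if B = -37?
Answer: 23409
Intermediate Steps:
(-116 + B)**2 = (-116 - 37)**2 = (-153)**2 = 23409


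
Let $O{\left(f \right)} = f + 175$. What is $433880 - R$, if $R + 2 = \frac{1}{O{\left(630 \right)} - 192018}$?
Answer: $\frac{82963878867}{191213} \approx 4.3388 \cdot 10^{5}$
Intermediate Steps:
$O{\left(f \right)} = 175 + f$
$R = - \frac{382427}{191213}$ ($R = -2 + \frac{1}{\left(175 + 630\right) - 192018} = -2 + \frac{1}{805 - 192018} = -2 + \frac{1}{-191213} = -2 - \frac{1}{191213} = - \frac{382427}{191213} \approx -2.0$)
$433880 - R = 433880 - - \frac{382427}{191213} = 433880 + \frac{382427}{191213} = \frac{82963878867}{191213}$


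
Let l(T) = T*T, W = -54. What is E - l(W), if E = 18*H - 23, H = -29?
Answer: -3461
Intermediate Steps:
E = -545 (E = 18*(-29) - 23 = -522 - 23 = -545)
l(T) = T²
E - l(W) = -545 - 1*(-54)² = -545 - 1*2916 = -545 - 2916 = -3461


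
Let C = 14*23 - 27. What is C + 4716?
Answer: 5011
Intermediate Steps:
C = 295 (C = 322 - 27 = 295)
C + 4716 = 295 + 4716 = 5011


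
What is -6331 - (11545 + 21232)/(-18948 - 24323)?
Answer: -273915924/43271 ≈ -6330.2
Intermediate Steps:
-6331 - (11545 + 21232)/(-18948 - 24323) = -6331 - 32777/(-43271) = -6331 - 32777*(-1)/43271 = -6331 - 1*(-32777/43271) = -6331 + 32777/43271 = -273915924/43271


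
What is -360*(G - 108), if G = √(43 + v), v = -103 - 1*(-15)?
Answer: 38880 - 1080*I*√5 ≈ 38880.0 - 2415.0*I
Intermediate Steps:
v = -88 (v = -103 + 15 = -88)
G = 3*I*√5 (G = √(43 - 88) = √(-45) = 3*I*√5 ≈ 6.7082*I)
-360*(G - 108) = -360*(3*I*√5 - 108) = -360*(-108 + 3*I*√5) = 38880 - 1080*I*√5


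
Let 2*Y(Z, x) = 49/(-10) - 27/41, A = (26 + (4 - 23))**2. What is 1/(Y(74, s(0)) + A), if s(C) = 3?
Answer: 820/37901 ≈ 0.021635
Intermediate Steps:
A = 49 (A = (26 - 19)**2 = 7**2 = 49)
Y(Z, x) = -2279/820 (Y(Z, x) = (49/(-10) - 27/41)/2 = (49*(-1/10) - 27*1/41)/2 = (-49/10 - 27/41)/2 = (1/2)*(-2279/410) = -2279/820)
1/(Y(74, s(0)) + A) = 1/(-2279/820 + 49) = 1/(37901/820) = 820/37901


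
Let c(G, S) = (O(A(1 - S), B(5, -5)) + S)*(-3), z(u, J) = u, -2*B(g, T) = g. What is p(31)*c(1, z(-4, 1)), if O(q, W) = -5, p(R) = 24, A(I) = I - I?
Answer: 648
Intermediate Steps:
A(I) = 0
B(g, T) = -g/2
c(G, S) = 15 - 3*S (c(G, S) = (-5 + S)*(-3) = 15 - 3*S)
p(31)*c(1, z(-4, 1)) = 24*(15 - 3*(-4)) = 24*(15 + 12) = 24*27 = 648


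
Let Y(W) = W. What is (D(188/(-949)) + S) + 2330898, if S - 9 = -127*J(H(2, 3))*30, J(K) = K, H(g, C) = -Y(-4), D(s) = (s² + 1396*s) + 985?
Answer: 2086130080044/900601 ≈ 2.3164e+6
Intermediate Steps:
D(s) = 985 + s² + 1396*s
H(g, C) = 4 (H(g, C) = -1*(-4) = 4)
S = -15231 (S = 9 - 127*4*30 = 9 - 508*30 = 9 - 15240 = -15231)
(D(188/(-949)) + S) + 2330898 = ((985 + (188/(-949))² + 1396*(188/(-949))) - 15231) + 2330898 = ((985 + (188*(-1/949))² + 1396*(188*(-1/949))) - 15231) + 2330898 = ((985 + (-188/949)² + 1396*(-188/949)) - 15231) + 2330898 = ((985 + 35344/900601 - 262448/949) - 15231) + 2330898 = (638064177/900601 - 15231) + 2330898 = -13078989654/900601 + 2330898 = 2086130080044/900601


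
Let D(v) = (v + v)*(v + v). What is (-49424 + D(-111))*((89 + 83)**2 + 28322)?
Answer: -8106840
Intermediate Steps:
D(v) = 4*v**2 (D(v) = (2*v)*(2*v) = 4*v**2)
(-49424 + D(-111))*((89 + 83)**2 + 28322) = (-49424 + 4*(-111)**2)*((89 + 83)**2 + 28322) = (-49424 + 4*12321)*(172**2 + 28322) = (-49424 + 49284)*(29584 + 28322) = -140*57906 = -8106840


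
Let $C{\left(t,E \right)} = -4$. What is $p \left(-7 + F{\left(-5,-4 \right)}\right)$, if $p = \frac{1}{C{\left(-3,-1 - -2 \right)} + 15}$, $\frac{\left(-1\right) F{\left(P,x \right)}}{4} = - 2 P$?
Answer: $- \frac{47}{11} \approx -4.2727$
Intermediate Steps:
$F{\left(P,x \right)} = 8 P$ ($F{\left(P,x \right)} = - 4 \left(- 2 P\right) = 8 P$)
$p = \frac{1}{11}$ ($p = \frac{1}{-4 + 15} = \frac{1}{11} \approx 0.090909$)
$p \left(-7 + F{\left(-5,-4 \right)}\right) = \frac{-7 + 8 \left(-5\right)}{11} = \frac{-7 - 40}{11} = \frac{1}{11} \left(-47\right) = - \frac{47}{11}$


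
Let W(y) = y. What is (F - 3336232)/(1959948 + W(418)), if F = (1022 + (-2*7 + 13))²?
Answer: -2293791/1960366 ≈ -1.1701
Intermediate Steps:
F = 1042441 (F = (1022 + (-14 + 13))² = (1022 - 1)² = 1021² = 1042441)
(F - 3336232)/(1959948 + W(418)) = (1042441 - 3336232)/(1959948 + 418) = -2293791/1960366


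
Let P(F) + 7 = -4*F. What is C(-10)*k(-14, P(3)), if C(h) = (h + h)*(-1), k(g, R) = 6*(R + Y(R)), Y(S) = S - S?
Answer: -2280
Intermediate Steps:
Y(S) = 0
P(F) = -7 - 4*F
k(g, R) = 6*R (k(g, R) = 6*(R + 0) = 6*R)
C(h) = -2*h (C(h) = (2*h)*(-1) = -2*h)
C(-10)*k(-14, P(3)) = (-2*(-10))*(6*(-7 - 4*3)) = 20*(6*(-7 - 12)) = 20*(6*(-19)) = 20*(-114) = -2280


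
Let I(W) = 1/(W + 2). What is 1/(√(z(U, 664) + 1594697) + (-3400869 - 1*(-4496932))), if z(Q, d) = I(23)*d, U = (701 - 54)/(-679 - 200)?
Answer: 27401575/30033812631136 - 5*√39868089/30033812631136 ≈ 9.1131e-7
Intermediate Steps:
U = -647/879 (U = 647/(-879) = 647*(-1/879) = -647/879 ≈ -0.73606)
I(W) = 1/(2 + W)
z(Q, d) = d/25 (z(Q, d) = d/(2 + 23) = d/25)
1/(√(z(U, 664) + 1594697) + (-3400869 - 1*(-4496932))) = 1/(√((1/25)*664 + 1594697) + (-3400869 - 1*(-4496932))) = 1/(√(664/25 + 1594697) + (-3400869 + 4496932)) = 1/(√(39868089/25) + 1096063) = 1/(√39868089/5 + 1096063) = 1/(1096063 + √39868089/5)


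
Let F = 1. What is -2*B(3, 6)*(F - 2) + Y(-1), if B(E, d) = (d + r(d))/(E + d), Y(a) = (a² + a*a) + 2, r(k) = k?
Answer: 20/3 ≈ 6.6667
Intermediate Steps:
Y(a) = 2 + 2*a² (Y(a) = (a² + a²) + 2 = 2*a² + 2 = 2 + 2*a²)
B(E, d) = 2*d/(E + d) (B(E, d) = (d + d)/(E + d) = (2*d)/(E + d) = 2*d/(E + d))
-2*B(3, 6)*(F - 2) + Y(-1) = -2*2*6/(3 + 6)*(1 - 2) + (2 + 2*(-1)²) = -2*2*6/9*(-1) + (2 + 2*1) = -2*2*6*(⅑)*(-1) + (2 + 2) = -8*(-1)/3 + 4 = -2*(-4/3) + 4 = 8/3 + 4 = 20/3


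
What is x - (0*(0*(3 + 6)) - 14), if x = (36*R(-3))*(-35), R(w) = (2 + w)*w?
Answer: -3766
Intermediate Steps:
R(w) = w*(2 + w)
x = -3780 (x = (36*(-3*(2 - 3)))*(-35) = (36*(-3*(-1)))*(-35) = (36*3)*(-35) = 108*(-35) = -3780)
x - (0*(0*(3 + 6)) - 14) = -3780 - (0*(0*(3 + 6)) - 14) = -3780 - (0*(0*9) - 14) = -3780 - (0*0 - 14) = -3780 - (0 - 14) = -3780 - 1*(-14) = -3780 + 14 = -3766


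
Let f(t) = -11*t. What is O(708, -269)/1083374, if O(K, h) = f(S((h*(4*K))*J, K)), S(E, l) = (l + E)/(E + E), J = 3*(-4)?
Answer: -142043/27977050176 ≈ -5.0771e-6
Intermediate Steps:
J = -12
S(E, l) = (E + l)/(2*E) (S(E, l) = (E + l)/((2*E)) = (E + l)*(1/(2*E)) = (E + l)/(2*E))
O(K, h) = 11*(K - 48*K*h)/(96*K*h) (O(K, h) = -11*((h*(4*K))*(-12) + K)/(2*((h*(4*K))*(-12))) = -11*((4*K*h)*(-12) + K)/(2*((4*K*h)*(-12))) = -11*(-48*K*h + K)/(2*((-48*K*h))) = -11*(-1/(48*K*h))*(K - 48*K*h)/2 = -(-11)*(K - 48*K*h)/(96*K*h) = 11*(K - 48*K*h)/(96*K*h))
O(708, -269)/1083374 = ((11/96)*(1 - 48*(-269))/(-269))/1083374 = ((11/96)*(-1/269)*(1 + 12912))*(1/1083374) = ((11/96)*(-1/269)*12913)*(1/1083374) = -142043/25824*1/1083374 = -142043/27977050176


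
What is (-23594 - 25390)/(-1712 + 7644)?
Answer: -12246/1483 ≈ -8.2576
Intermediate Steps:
(-23594 - 25390)/(-1712 + 7644) = -48984/5932 = -48984*1/5932 = -12246/1483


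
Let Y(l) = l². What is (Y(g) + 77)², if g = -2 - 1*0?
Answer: 6561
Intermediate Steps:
g = -2 (g = -2 + 0 = -2)
(Y(g) + 77)² = ((-2)² + 77)² = (4 + 77)² = 81² = 6561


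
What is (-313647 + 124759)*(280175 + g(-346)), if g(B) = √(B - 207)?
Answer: -52921695400 - 188888*I*√553 ≈ -5.2922e+10 - 4.4419e+6*I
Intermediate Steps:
g(B) = √(-207 + B)
(-313647 + 124759)*(280175 + g(-346)) = (-313647 + 124759)*(280175 + √(-207 - 346)) = -188888*(280175 + √(-553)) = -188888*(280175 + I*√553) = -52921695400 - 188888*I*√553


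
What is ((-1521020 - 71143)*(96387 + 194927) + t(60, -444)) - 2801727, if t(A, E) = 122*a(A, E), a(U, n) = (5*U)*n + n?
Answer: -463838478477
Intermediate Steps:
a(U, n) = n + 5*U*n (a(U, n) = 5*U*n + n = n + 5*U*n)
t(A, E) = 122*E*(1 + 5*A) (t(A, E) = 122*(E*(1 + 5*A)) = 122*E*(1 + 5*A))
((-1521020 - 71143)*(96387 + 194927) + t(60, -444)) - 2801727 = ((-1521020 - 71143)*(96387 + 194927) + 122*(-444)*(1 + 5*60)) - 2801727 = (-1592163*291314 + 122*(-444)*(1 + 300)) - 2801727 = (-463819372182 + 122*(-444)*301) - 2801727 = (-463819372182 - 16304568) - 2801727 = -463835676750 - 2801727 = -463838478477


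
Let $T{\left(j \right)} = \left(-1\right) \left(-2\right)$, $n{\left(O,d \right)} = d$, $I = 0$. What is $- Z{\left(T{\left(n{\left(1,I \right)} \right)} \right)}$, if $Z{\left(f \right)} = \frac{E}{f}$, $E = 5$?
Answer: $- \frac{5}{2} \approx -2.5$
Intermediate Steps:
$T{\left(j \right)} = 2$
$Z{\left(f \right)} = \frac{5}{f}$
$- Z{\left(T{\left(n{\left(1,I \right)} \right)} \right)} = - \frac{5}{2}$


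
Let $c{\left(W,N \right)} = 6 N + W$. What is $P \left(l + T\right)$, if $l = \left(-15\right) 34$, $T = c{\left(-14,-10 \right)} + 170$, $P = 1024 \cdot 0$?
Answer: $0$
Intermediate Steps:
$c{\left(W,N \right)} = W + 6 N$
$P = 0$
$T = 96$ ($T = \left(-14 + 6 \left(-10\right)\right) + 170 = \left(-14 - 60\right) + 170 = -74 + 170 = 96$)
$l = -510$
$P \left(l + T\right) = 0 \left(-510 + 96\right) = 0 \left(-414\right) = 0$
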